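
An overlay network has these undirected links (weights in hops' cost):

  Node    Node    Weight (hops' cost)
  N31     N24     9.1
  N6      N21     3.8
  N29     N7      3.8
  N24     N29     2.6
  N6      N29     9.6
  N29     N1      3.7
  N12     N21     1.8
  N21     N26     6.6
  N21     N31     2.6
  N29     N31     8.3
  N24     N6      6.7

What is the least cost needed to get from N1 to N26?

21.2 hops' cost

Enumerating some paths:
N1 → N29 → N24 → N31 → N21 → N26: 3.7+2.6+9.1+2.6+6.6 = 24.6
N1 → N29 → N24 → N6 → N21 → N26: 3.7+2.6+6.7+3.8+6.6 = 23.4
N1 → N29 → N31 → N21 → N26: 3.7+8.3+2.6+6.6 = 21.2
N1 → N29 → N6 → N21 → N26: 3.7+9.6+3.8+6.6 = 23.7
The minimum is 21.2 hops' cost via N1 → N29 → N31 → N21 → N26.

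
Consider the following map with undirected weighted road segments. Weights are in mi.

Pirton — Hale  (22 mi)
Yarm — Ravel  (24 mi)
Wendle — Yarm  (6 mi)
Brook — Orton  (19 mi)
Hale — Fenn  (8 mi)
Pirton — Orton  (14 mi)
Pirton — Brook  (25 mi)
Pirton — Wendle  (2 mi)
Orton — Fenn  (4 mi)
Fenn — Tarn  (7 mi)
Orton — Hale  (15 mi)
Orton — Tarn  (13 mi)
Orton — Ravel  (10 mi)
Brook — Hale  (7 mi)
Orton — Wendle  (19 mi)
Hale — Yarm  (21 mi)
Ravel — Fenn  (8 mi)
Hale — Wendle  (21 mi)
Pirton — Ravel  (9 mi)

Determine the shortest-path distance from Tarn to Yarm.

Candidate routes:
Tarn - Fenn - Orton - Pirton - Wendle - Yarm: 7+4+14+2+6 = 33
Tarn - Orton - Pirton - Wendle - Yarm: 13+14+2+6 = 35
Tarn - Fenn - Ravel - Pirton - Wendle - Yarm: 7+8+9+2+6 = 32
Cheapest is Tarn - Fenn - Ravel - Pirton - Wendle - Yarm at 32 mi.

32 mi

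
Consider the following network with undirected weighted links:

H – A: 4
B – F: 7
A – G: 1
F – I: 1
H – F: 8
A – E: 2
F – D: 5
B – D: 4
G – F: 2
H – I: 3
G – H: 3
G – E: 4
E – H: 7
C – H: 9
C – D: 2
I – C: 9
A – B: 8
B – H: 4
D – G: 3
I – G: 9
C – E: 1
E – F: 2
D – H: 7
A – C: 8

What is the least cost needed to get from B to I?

7

Running Dijkstra from B:
B: 0
D: 4  (via B)
H: 4  (via B)
C: 6  (via D)
E: 7  (via C)
F: 7  (via B)
G: 7  (via D)
I: 7  (via H)
Shortest route: B–H–I = 7.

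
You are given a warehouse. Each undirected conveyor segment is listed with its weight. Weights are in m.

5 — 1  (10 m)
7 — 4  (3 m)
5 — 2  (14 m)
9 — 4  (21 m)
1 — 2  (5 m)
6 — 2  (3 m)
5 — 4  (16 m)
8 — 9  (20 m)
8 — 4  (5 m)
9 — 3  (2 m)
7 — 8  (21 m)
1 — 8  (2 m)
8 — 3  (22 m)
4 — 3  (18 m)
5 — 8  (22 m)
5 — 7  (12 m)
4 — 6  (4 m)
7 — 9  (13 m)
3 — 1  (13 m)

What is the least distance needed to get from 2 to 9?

20 m

Compare a few routes:
2 - 1 - 3 - 9: 5+13+2 = 20
2 - 6 - 4 - 7 - 9: 3+4+3+13 = 23
Cheapest is 2 - 1 - 3 - 9 at 20 m.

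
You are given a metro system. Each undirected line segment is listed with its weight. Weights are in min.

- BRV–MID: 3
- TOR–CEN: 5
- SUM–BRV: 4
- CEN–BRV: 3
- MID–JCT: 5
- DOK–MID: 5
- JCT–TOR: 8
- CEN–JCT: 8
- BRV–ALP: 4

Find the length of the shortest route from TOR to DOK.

16 min

Candidate routes:
TOR → JCT → MID → DOK: 8+5+5 = 18
TOR → CEN → JCT → MID → DOK: 5+8+5+5 = 23
TOR → CEN → BRV → MID → DOK: 5+3+3+5 = 16
TOR → JCT → CEN → BRV → MID → DOK: 8+8+3+3+5 = 27
The minimum is 16 min via TOR → CEN → BRV → MID → DOK.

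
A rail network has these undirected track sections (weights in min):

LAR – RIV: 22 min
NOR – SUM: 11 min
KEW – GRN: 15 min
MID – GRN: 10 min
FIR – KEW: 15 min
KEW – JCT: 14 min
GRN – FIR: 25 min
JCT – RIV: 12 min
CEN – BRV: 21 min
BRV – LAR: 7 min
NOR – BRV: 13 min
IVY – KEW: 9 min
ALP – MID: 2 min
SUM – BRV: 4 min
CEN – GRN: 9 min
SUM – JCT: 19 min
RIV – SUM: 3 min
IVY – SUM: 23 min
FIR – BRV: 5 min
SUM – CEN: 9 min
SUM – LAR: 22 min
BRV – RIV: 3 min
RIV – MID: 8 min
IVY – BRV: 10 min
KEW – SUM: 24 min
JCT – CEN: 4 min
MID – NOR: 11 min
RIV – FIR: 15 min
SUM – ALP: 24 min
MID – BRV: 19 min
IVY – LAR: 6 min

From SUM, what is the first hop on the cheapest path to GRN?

CEN

Enumerating some paths:
SUM → CEN → GRN: 9+9 = 18
SUM → RIV → MID → GRN: 3+8+10 = 21
Cheapest is SUM → CEN → GRN at 18 min.
So from SUM the first move is to CEN.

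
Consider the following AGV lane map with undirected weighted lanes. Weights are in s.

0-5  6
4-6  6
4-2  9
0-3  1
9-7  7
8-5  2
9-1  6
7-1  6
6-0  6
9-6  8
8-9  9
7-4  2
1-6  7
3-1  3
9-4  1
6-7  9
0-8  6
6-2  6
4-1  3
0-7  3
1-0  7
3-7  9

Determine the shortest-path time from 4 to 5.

11 s

Running Dijkstra from 4:
4: 0
9: 1  (via 4)
7: 2  (via 4)
1: 3  (via 4)
0: 5  (via 7)
3: 6  (via 1)
6: 6  (via 4)
2: 9  (via 4)
8: 10  (via 9)
5: 11  (via 0)
Shortest route: 4 → 7 → 0 → 5 = 11 s.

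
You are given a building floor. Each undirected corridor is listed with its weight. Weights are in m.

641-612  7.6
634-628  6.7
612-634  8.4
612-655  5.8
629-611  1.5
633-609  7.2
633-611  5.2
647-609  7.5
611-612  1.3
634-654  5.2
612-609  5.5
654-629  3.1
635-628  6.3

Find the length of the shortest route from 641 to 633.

Compare a few routes:
641 - 612 - 609 - 633: 7.6+5.5+7.2 = 20.3
641 - 612 - 634 - 654 - 629 - 611 - 633: 7.6+8.4+5.2+3.1+1.5+5.2 = 31
641 - 612 - 611 - 633: 7.6+1.3+5.2 = 14.1
Cheapest is 641 - 612 - 611 - 633 at 14.1 m.

14.1 m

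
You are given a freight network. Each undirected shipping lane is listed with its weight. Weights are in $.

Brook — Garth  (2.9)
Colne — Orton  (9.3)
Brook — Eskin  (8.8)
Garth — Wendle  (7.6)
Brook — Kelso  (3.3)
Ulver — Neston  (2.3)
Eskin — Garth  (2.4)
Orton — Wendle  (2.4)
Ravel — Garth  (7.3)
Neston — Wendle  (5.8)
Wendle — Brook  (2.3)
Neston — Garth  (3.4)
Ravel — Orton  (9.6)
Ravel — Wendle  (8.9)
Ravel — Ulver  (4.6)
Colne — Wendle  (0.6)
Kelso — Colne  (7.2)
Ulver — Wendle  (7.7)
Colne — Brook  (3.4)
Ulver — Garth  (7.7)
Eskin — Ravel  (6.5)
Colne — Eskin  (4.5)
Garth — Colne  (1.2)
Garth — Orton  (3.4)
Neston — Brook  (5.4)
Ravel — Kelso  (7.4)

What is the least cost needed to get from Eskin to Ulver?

$8.1

Enumerating some paths:
Eskin–Garth–Ulver: 2.4+7.7 = 10.1
Eskin–Colne–Garth–Neston–Ulver: 4.5+1.2+3.4+2.3 = 11.4
Eskin–Garth–Neston–Ulver: 2.4+3.4+2.3 = 8.1
Eskin–Ravel–Ulver: 6.5+4.6 = 11.1
The minimum is $8.1 via Eskin–Garth–Neston–Ulver.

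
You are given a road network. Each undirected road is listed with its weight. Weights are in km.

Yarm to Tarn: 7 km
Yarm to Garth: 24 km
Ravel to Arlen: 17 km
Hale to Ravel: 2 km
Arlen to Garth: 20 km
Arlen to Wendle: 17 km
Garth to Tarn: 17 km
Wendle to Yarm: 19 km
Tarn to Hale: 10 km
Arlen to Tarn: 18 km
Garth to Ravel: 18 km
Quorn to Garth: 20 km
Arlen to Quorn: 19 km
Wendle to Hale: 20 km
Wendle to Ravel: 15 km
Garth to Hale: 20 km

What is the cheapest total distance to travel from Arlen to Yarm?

25 km

Candidate routes:
Arlen → Ravel → Hale → Tarn → Yarm: 17+2+10+7 = 36
Arlen → Tarn → Yarm: 18+7 = 25
Arlen → Wendle → Yarm: 17+19 = 36
Cheapest is Arlen → Tarn → Yarm at 25 km.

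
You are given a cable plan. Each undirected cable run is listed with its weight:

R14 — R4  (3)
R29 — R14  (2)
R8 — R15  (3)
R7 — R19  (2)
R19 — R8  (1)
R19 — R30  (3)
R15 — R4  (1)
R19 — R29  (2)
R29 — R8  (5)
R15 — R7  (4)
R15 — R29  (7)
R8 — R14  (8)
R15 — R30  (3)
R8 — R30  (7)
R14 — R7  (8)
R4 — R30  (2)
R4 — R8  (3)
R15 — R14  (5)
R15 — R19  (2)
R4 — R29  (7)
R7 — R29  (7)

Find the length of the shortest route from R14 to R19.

Running Dijkstra from R14:
R14: 0
R29: 2  (via R14)
R4: 3  (via R14)
R19: 4  (via R29)
Shortest route: R14 → R29 → R19 = 4.

4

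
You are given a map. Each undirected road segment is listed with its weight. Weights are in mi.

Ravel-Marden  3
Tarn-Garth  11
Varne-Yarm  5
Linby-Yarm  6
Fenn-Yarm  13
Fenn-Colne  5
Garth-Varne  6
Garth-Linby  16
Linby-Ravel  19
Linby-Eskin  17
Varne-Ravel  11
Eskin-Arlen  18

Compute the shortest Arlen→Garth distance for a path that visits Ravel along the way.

Best Arlen to Ravel: Arlen → Eskin → Linby → Ravel costing 54
Best Ravel to Garth: Ravel → Varne → Garth costing 17
Total via Ravel: 54 + 17 = 71 mi.

71 mi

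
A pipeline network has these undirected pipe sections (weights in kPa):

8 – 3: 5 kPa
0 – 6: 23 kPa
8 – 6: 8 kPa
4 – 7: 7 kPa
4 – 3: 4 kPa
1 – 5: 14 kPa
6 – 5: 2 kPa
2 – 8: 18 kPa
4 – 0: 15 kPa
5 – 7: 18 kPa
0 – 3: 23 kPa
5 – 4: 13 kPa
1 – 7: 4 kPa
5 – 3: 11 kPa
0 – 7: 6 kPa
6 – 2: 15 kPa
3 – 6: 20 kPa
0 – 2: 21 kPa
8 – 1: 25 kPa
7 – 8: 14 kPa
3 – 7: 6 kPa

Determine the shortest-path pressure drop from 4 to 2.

Shortest distances from 4:
4: 0
3: 4  (via 4)
7: 7  (via 4)
8: 9  (via 3)
1: 11  (via 7)
0: 13  (via 7)
5: 13  (via 4)
6: 15  (via 5)
2: 27  (via 8)
Shortest route: 4 → 3 → 8 → 2 = 27 kPa.

27 kPa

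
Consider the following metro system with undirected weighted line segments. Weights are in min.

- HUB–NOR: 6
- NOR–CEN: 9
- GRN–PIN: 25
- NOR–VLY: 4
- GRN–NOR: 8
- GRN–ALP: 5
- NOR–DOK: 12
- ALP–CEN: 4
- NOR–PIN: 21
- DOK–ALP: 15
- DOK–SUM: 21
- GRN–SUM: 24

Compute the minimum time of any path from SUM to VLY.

Enumerating some paths:
SUM → GRN → NOR → VLY: 24+8+4 = 36
SUM → DOK → NOR → VLY: 21+12+4 = 37
The minimum is 36 min via SUM → GRN → NOR → VLY.

36 min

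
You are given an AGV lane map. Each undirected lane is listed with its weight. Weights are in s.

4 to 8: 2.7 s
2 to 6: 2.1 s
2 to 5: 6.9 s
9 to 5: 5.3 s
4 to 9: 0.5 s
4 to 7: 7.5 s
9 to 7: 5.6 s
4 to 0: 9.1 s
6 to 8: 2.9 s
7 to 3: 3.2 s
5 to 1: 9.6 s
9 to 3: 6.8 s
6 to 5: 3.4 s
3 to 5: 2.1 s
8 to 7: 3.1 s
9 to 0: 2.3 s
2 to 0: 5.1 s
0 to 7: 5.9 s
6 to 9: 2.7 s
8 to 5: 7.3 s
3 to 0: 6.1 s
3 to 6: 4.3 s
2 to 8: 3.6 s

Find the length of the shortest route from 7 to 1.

Enumerating some paths:
7 - 8 - 6 - 5 - 1: 3.1+2.9+3.4+9.6 = 19
7 - 3 - 5 - 1: 3.2+2.1+9.6 = 14.9
Cheapest is 7 - 3 - 5 - 1 at 14.9 s.

14.9 s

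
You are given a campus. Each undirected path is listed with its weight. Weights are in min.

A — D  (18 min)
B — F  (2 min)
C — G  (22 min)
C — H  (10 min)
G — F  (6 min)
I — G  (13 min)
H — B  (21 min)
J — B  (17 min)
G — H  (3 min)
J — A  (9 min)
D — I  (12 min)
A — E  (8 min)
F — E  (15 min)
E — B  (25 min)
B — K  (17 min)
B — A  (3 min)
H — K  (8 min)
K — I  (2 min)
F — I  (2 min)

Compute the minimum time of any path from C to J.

33 min

Shortest distances from C:
C: 0
H: 10  (via C)
G: 13  (via H)
K: 18  (via H)
F: 19  (via G)
I: 20  (via K)
B: 21  (via F)
A: 24  (via B)
D: 32  (via I)
E: 32  (via A)
J: 33  (via A)
Shortest route: C → H → G → F → B → A → J = 33 min.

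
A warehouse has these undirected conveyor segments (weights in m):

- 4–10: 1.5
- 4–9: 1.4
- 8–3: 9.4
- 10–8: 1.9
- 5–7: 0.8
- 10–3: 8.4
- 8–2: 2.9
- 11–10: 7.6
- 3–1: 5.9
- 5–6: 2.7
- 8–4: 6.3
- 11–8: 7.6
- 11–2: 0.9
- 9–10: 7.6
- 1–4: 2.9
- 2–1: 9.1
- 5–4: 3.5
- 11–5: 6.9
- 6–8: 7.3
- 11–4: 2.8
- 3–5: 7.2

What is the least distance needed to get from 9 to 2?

5.1 m

Shortest distances from 9:
9: 0
4: 1.4  (via 9)
10: 2.9  (via 4)
11: 4.2  (via 4)
1: 4.3  (via 4)
8: 4.8  (via 10)
5: 4.9  (via 4)
2: 5.1  (via 11)
Shortest route: 9 → 4 → 11 → 2 = 5.1 m.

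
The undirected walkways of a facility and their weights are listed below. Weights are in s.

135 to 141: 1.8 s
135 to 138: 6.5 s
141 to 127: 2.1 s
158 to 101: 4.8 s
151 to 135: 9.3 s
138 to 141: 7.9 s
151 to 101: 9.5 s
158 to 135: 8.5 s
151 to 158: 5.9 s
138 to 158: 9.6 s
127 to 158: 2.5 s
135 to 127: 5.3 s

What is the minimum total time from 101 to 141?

9.4 s

Candidate routes:
101–158–135–141: 4.8+8.5+1.8 = 15.1
101–158–127–135–141: 4.8+2.5+5.3+1.8 = 14.4
101–158–127–141: 4.8+2.5+2.1 = 9.4
Cheapest is 101–158–127–141 at 9.4 s.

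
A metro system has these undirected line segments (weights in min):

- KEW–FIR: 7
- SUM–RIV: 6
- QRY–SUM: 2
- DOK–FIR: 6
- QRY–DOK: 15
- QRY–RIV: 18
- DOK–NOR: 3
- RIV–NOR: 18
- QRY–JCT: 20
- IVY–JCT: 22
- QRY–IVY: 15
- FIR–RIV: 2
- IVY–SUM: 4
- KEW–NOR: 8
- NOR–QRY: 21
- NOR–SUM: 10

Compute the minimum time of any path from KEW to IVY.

19 min

Enumerating some paths:
KEW - NOR - SUM - IVY: 8+10+4 = 22
KEW - FIR - RIV - SUM - IVY: 7+2+6+4 = 19
The minimum is 19 min via KEW - FIR - RIV - SUM - IVY.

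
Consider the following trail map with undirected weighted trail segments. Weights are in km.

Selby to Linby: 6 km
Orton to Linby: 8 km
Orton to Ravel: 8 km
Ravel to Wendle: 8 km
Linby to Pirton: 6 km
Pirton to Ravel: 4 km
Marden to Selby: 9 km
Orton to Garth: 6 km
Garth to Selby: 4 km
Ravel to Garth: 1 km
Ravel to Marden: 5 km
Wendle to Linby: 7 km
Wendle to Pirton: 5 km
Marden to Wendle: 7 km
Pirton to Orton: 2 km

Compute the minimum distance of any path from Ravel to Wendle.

Settle nodes by increasing distance from Ravel:
Ravel: 0
Garth: 1  (via Ravel)
Pirton: 4  (via Ravel)
Marden: 5  (via Ravel)
Selby: 5  (via Garth)
Orton: 6  (via Pirton)
Wendle: 8  (via Ravel)
Shortest route: Ravel → Wendle = 8 km.

8 km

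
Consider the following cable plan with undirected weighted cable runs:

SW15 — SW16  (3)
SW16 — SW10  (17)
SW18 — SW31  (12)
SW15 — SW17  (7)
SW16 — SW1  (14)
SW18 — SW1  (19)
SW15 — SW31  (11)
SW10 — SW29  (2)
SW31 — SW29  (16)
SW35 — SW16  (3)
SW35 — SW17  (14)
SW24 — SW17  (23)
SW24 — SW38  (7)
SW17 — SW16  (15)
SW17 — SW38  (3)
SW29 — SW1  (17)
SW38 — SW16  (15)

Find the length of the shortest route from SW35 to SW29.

22

Settle nodes by increasing distance from SW35:
SW35: 0
SW16: 3  (via SW35)
SW15: 6  (via SW16)
SW17: 13  (via SW15)
SW38: 16  (via SW17)
SW1: 17  (via SW16)
SW31: 17  (via SW15)
SW10: 20  (via SW16)
SW29: 22  (via SW10)
Shortest route: SW35–SW16–SW10–SW29 = 22.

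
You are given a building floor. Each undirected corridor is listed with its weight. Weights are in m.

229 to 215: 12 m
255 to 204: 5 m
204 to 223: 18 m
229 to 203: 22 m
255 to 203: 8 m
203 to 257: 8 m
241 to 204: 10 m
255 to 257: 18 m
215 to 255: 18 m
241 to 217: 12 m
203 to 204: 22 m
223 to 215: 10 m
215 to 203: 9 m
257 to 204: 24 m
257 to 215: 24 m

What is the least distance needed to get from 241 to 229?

44 m

Enumerating some paths:
241–204–255–203–229: 10+5+8+22 = 45
241–204–255–203–215–229: 10+5+8+9+12 = 44
241–204–223–215–229: 10+18+10+12 = 50
241–204–255–215–229: 10+5+18+12 = 45
The minimum is 44 m via 241–204–255–203–215–229.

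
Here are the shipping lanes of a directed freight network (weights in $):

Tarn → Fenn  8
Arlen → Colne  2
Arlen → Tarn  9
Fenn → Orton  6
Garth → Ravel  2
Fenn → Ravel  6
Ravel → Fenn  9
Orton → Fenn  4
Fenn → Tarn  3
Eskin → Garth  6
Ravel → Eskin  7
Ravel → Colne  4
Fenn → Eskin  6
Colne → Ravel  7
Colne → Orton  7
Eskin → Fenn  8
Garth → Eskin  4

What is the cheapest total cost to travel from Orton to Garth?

Enumerating some paths:
Orton → Fenn → Eskin → Garth: 4+6+6 = 16
Orton → Fenn → Ravel → Eskin → Garth: 4+6+7+6 = 23
The minimum is $16 via Orton → Fenn → Eskin → Garth.

$16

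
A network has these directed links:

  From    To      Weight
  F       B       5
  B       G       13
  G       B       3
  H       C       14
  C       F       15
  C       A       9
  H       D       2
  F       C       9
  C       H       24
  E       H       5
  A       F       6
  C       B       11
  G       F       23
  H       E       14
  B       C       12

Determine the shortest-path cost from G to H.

Shortest distances from G:
G: 0
B: 3  (via G)
C: 15  (via B)
F: 23  (via G)
A: 24  (via C)
H: 39  (via C)
Shortest route: G–B–C–H = 39.

39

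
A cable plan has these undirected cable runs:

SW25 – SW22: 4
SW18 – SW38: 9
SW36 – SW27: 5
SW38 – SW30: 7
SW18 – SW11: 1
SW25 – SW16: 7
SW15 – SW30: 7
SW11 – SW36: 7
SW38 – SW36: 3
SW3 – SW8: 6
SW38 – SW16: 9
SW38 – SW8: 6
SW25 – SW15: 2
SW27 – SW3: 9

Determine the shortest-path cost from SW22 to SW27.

Compare a few routes:
SW22–SW25–SW16–SW38–SW36–SW27: 4+7+9+3+5 = 28
SW22–SW25–SW15–SW30–SW38–SW8–SW3–SW27: 4+2+7+7+6+6+9 = 41
The minimum is 28 via SW22–SW25–SW16–SW38–SW36–SW27.

28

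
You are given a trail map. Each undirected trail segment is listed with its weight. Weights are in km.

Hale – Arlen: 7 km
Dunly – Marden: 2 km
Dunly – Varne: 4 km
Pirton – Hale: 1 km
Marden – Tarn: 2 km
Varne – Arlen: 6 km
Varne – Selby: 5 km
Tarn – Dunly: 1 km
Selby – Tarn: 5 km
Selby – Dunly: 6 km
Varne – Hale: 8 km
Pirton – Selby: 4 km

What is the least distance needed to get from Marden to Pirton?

11 km

Compare a few routes:
Marden → Dunly → Selby → Pirton: 2+6+4 = 12
Marden → Tarn → Dunly → Selby → Pirton: 2+1+6+4 = 13
Marden → Tarn → Selby → Pirton: 2+5+4 = 11
Marden → Dunly → Tarn → Selby → Pirton: 2+1+5+4 = 12
Cheapest is Marden → Tarn → Selby → Pirton at 11 km.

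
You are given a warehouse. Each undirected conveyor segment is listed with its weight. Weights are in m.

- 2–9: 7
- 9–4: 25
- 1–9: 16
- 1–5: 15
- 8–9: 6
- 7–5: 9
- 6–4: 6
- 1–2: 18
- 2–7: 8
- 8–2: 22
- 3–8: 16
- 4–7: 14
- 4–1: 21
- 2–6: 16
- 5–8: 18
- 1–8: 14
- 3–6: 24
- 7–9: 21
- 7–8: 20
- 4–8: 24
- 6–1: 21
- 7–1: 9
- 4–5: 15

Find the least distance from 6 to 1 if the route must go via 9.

Shortest 6→9: 6–2–9 = 23
Shortest 9→1: 9–1 = 16
Total via 9: 23 + 16 = 39 m.

39 m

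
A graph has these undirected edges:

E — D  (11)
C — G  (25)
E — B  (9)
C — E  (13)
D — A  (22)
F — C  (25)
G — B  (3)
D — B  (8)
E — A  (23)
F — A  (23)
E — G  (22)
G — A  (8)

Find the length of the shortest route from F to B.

34

Enumerating some paths:
F–C–E–B: 25+13+9 = 47
F–A–G–B: 23+8+3 = 34
The minimum is 34 via F–A–G–B.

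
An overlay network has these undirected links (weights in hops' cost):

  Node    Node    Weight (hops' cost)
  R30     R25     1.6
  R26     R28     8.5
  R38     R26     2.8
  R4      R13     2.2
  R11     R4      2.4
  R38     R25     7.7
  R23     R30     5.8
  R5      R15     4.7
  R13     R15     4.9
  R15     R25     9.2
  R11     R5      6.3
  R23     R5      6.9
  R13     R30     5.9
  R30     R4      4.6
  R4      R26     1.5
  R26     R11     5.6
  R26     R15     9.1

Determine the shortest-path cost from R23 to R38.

14.7 hops' cost

Enumerating some paths:
R23 - R5 - R11 - R4 - R26 - R38: 6.9+6.3+2.4+1.5+2.8 = 19.9
R23 - R30 - R25 - R38: 5.8+1.6+7.7 = 15.1
R23 - R30 - R13 - R4 - R26 - R38: 5.8+5.9+2.2+1.5+2.8 = 18.2
R23 - R30 - R4 - R26 - R38: 5.8+4.6+1.5+2.8 = 14.7
Cheapest is R23 - R30 - R4 - R26 - R38 at 14.7 hops' cost.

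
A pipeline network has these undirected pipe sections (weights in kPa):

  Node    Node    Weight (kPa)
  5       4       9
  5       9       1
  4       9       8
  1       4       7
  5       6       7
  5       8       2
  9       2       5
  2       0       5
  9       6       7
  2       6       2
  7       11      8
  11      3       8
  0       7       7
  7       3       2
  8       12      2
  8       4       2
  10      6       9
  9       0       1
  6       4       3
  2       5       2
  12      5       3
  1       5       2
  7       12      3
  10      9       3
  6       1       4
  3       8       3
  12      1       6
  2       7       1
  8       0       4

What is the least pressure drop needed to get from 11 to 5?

11 kPa

Running Dijkstra from 11:
11: 0
3: 8  (via 11)
7: 8  (via 11)
2: 9  (via 7)
5: 11  (via 2)
Shortest route: 11 → 7 → 2 → 5 = 11 kPa.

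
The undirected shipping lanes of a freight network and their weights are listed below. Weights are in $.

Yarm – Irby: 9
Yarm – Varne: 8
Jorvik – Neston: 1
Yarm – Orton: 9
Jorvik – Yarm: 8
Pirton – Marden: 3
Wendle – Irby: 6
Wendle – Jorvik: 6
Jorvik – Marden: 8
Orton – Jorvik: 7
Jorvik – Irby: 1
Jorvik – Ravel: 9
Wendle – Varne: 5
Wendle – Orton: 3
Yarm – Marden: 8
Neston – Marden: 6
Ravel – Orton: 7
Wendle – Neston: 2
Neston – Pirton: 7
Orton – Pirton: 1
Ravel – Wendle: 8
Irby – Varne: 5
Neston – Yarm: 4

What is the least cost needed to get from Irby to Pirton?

$8

Compare a few routes:
Irby–Jorvik–Neston–Wendle–Orton–Pirton: 1+1+2+3+1 = 8
Irby–Jorvik–Neston–Pirton: 1+1+7 = 9
The minimum is $8 via Irby–Jorvik–Neston–Wendle–Orton–Pirton.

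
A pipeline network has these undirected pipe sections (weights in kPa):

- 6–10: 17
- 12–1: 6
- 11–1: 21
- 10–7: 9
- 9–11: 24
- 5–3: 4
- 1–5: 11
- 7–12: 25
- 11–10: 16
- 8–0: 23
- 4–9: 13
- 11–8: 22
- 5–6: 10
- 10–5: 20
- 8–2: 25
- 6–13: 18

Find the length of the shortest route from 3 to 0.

81 kPa

Compare a few routes:
3 → 5 → 1 → 11 → 8 → 0: 4+11+21+22+23 = 81
3 → 5 → 10 → 11 → 8 → 0: 4+20+16+22+23 = 85
Cheapest is 3 → 5 → 1 → 11 → 8 → 0 at 81 kPa.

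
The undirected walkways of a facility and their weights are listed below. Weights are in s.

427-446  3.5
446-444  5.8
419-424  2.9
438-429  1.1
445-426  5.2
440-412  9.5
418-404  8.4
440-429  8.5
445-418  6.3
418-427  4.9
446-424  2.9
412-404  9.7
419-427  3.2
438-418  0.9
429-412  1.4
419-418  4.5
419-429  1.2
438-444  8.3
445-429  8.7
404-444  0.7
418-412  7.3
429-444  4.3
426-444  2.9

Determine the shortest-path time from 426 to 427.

11.6 s

Candidate routes:
426 → 444 → 429 → 419 → 427: 2.9+4.3+1.2+3.2 = 11.6
426 → 444 → 429 → 438 → 418 → 427: 2.9+4.3+1.1+0.9+4.9 = 14.1
426 → 444 → 446 → 427: 2.9+5.8+3.5 = 12.2
Cheapest is 426 → 444 → 429 → 419 → 427 at 11.6 s.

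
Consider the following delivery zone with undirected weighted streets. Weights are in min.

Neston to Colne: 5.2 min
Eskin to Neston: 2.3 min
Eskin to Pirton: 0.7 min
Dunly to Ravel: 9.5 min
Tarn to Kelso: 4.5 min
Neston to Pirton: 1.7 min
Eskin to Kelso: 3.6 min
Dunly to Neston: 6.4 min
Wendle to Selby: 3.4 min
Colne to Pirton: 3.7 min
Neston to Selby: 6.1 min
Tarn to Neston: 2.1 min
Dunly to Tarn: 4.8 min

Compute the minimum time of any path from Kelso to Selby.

12 min

Running Dijkstra from Kelso:
Kelso: 0
Eskin: 3.6  (via Kelso)
Pirton: 4.3  (via Eskin)
Tarn: 4.5  (via Kelso)
Neston: 5.9  (via Eskin)
Colne: 8  (via Pirton)
Dunly: 9.3  (via Tarn)
Selby: 12  (via Neston)
Shortest route: Kelso–Eskin–Neston–Selby = 12 min.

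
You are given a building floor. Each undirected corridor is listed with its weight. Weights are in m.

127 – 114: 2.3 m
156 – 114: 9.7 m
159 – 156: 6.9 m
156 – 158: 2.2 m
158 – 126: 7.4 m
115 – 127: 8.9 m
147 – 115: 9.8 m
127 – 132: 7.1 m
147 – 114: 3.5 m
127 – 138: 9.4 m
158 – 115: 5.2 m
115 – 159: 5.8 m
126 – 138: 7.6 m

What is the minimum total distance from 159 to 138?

Compare a few routes:
159 → 115 → 147 → 114 → 127 → 138: 5.8+9.8+3.5+2.3+9.4 = 30.8
159 → 115 → 127 → 138: 5.8+8.9+9.4 = 24.1
159 → 115 → 158 → 126 → 138: 5.8+5.2+7.4+7.6 = 26
159 → 156 → 114 → 127 → 138: 6.9+9.7+2.3+9.4 = 28.3
The minimum is 24.1 m via 159 → 115 → 127 → 138.

24.1 m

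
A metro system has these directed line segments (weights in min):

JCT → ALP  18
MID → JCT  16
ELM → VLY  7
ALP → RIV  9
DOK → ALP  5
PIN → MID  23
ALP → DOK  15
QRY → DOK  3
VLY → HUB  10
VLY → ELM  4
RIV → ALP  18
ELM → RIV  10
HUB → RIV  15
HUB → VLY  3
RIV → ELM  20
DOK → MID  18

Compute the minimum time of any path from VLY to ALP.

Candidate routes:
VLY → ELM → RIV → ALP: 4+10+18 = 32
VLY → HUB → RIV → ALP: 10+15+18 = 43
The minimum is 32 min via VLY → ELM → RIV → ALP.

32 min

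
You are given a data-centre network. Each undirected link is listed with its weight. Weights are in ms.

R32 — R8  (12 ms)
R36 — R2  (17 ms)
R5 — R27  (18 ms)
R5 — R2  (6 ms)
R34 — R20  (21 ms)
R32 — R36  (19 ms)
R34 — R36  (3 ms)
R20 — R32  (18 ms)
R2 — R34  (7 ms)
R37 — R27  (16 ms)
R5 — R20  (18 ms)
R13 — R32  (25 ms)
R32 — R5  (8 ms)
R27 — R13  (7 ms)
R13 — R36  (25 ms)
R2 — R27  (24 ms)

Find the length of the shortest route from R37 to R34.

Candidate routes:
R37 → R27 → R13 → R36 → R34: 16+7+25+3 = 51
R37 → R27 → R2 → R34: 16+24+7 = 47
Cheapest is R37 → R27 → R2 → R34 at 47 ms.

47 ms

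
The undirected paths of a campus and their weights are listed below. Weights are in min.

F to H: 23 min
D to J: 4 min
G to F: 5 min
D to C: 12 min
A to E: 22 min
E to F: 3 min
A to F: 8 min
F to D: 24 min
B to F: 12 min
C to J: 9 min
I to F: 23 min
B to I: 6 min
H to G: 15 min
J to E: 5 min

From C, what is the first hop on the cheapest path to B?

J

Enumerating some paths:
C–D–J–E–F–B: 12+4+5+3+12 = 36
C–J–E–F–B: 9+5+3+12 = 29
Cheapest is C–J–E–F–B at 29 min.
So from C the first move is to J.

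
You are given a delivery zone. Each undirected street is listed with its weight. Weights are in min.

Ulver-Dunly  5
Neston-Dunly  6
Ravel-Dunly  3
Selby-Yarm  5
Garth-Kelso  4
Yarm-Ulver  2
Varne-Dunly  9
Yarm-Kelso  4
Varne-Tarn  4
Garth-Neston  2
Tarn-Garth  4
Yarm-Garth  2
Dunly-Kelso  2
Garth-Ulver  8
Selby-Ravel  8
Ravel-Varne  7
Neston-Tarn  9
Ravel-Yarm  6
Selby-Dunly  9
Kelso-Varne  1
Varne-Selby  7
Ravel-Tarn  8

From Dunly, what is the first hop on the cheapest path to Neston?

Neston

Compare a few routes:
Dunly → Neston: 6 = 6
Dunly → Kelso → Garth → Neston: 2+4+2 = 8
The minimum is 6 min via Dunly → Neston.
So from Dunly the first move is to Neston.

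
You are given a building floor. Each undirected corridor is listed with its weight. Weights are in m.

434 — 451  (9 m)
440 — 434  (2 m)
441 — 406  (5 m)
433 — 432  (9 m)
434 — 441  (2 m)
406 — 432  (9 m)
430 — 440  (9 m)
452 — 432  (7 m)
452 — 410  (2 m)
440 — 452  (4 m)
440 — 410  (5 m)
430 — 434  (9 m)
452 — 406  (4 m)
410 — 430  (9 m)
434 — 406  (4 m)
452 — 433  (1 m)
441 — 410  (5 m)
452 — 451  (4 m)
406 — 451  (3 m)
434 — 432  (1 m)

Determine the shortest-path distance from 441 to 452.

7 m

Candidate routes:
441 → 434 → 440 → 452: 2+2+4 = 8
441 → 410 → 452: 5+2 = 7
Cheapest is 441 → 410 → 452 at 7 m.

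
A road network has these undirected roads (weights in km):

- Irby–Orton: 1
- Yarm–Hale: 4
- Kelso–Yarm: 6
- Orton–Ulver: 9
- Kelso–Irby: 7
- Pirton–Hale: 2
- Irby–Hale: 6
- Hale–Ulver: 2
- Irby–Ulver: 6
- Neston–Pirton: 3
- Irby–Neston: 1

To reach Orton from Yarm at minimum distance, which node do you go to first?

Hale

Compare a few routes:
Yarm - Hale - Irby - Orton: 4+6+1 = 11
Yarm - Hale - Ulver - Irby - Orton: 4+2+6+1 = 13
Cheapest is Yarm - Hale - Irby - Orton at 11 km.
So from Yarm the first move is to Hale.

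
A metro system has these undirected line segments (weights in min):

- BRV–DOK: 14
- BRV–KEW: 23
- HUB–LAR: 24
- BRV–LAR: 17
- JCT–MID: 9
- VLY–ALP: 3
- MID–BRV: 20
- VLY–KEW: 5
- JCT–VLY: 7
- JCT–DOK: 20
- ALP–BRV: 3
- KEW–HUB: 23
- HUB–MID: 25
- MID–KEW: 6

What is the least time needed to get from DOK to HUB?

Compare a few routes:
DOK → BRV → LAR → HUB: 14+17+24 = 55
DOK → BRV → ALP → VLY → KEW → HUB: 14+3+3+5+23 = 48
DOK → JCT → MID → HUB: 20+9+25 = 54
The minimum is 48 min via DOK → BRV → ALP → VLY → KEW → HUB.

48 min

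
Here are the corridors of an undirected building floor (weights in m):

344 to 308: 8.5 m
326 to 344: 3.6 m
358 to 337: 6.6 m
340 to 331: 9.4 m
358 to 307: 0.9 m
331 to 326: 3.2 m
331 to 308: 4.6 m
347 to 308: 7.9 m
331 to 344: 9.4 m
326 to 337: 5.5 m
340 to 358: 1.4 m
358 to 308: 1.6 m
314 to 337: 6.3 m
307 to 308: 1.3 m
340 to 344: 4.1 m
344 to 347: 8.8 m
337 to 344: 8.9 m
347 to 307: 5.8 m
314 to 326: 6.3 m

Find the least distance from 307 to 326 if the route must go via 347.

Best 307 to 347: 307 → 347 costing 5.8
Best 347 to 326: 347 → 344 → 326 costing 12.4
Total via 347: 5.8 + 12.4 = 18.2 m.

18.2 m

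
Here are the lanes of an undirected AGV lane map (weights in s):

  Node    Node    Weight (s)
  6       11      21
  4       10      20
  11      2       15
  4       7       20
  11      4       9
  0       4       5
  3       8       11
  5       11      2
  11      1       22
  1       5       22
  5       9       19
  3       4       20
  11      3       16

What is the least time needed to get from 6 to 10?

Enumerating some paths:
6 - 11 - 3 - 4 - 10: 21+16+20+20 = 77
6 - 11 - 4 - 10: 21+9+20 = 50
The minimum is 50 s via 6 - 11 - 4 - 10.

50 s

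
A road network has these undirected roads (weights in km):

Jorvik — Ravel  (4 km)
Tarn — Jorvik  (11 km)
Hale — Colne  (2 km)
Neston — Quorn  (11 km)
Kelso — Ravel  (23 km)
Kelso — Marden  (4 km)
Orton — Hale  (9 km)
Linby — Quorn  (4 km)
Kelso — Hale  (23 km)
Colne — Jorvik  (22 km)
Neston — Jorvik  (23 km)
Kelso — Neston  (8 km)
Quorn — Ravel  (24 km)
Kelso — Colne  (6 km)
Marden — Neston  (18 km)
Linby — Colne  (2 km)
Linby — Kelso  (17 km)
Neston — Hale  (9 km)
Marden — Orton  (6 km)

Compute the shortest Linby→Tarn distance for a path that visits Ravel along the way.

Shortest Linby→Ravel: Linby–Quorn–Ravel = 28
Shortest Ravel→Tarn: Ravel–Jorvik–Tarn = 15
Total via Ravel: 28 + 15 = 43 km.

43 km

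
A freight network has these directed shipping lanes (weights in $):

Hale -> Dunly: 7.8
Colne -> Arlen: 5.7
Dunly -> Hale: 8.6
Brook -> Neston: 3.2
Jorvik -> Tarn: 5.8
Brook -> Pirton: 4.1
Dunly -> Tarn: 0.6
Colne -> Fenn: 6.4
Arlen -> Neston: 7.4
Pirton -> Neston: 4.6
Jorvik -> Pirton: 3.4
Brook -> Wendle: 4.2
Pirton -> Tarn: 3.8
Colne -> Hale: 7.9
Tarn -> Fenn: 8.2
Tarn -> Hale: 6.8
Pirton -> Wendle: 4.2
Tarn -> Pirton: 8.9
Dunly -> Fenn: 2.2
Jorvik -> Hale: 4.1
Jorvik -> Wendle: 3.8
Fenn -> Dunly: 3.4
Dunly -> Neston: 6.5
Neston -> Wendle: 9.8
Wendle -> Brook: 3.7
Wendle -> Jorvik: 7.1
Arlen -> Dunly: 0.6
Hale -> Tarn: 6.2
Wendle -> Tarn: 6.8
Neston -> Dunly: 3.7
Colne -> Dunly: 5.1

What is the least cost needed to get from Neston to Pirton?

Shortest distances from Neston:
Neston: 0
Dunly: 3.7  (via Neston)
Tarn: 4.3  (via Dunly)
Fenn: 5.9  (via Dunly)
Wendle: 9.8  (via Neston)
Hale: 11.1  (via Tarn)
Pirton: 13.2  (via Tarn)
Shortest route: Neston → Dunly → Tarn → Pirton = $13.2.

$13.2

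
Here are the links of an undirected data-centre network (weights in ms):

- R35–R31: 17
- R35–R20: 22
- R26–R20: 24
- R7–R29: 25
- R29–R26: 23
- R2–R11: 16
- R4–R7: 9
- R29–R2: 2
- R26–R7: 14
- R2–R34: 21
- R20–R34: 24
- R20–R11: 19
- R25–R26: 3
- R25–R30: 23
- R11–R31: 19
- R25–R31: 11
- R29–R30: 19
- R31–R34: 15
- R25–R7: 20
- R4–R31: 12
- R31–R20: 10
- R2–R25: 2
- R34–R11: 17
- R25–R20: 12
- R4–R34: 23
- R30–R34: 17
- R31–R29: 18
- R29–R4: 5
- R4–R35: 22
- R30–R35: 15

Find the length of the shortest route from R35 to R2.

Compare a few routes:
R35 - R4 - R29 - R2: 22+5+2 = 29
R35 - R31 - R25 - R2: 17+11+2 = 30
The minimum is 29 ms via R35 - R4 - R29 - R2.

29 ms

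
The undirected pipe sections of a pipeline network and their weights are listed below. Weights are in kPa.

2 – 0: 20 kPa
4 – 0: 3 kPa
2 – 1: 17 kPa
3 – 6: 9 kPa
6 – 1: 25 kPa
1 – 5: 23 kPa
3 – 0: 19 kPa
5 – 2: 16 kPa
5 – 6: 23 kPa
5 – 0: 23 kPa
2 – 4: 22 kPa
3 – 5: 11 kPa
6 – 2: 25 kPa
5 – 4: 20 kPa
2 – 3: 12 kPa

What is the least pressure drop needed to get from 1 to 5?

23 kPa

Running Dijkstra from 1:
1: 0
2: 17  (via 1)
5: 23  (via 1)
Shortest route: 1 → 5 = 23 kPa.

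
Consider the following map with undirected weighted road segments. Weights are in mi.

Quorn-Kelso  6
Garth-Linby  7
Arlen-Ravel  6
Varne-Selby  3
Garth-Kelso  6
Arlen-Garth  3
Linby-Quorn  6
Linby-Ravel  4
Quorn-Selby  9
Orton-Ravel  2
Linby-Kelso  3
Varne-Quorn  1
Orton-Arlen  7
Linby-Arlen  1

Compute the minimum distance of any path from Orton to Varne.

13 mi

Enumerating some paths:
Orton–Ravel–Linby–Quorn–Varne: 2+4+6+1 = 13
Orton–Ravel–Arlen–Linby–Quorn–Varne: 2+6+1+6+1 = 16
Orton–Arlen–Linby–Quorn–Varne: 7+1+6+1 = 15
Orton–Ravel–Linby–Kelso–Quorn–Varne: 2+4+3+6+1 = 16
The minimum is 13 mi via Orton–Ravel–Linby–Quorn–Varne.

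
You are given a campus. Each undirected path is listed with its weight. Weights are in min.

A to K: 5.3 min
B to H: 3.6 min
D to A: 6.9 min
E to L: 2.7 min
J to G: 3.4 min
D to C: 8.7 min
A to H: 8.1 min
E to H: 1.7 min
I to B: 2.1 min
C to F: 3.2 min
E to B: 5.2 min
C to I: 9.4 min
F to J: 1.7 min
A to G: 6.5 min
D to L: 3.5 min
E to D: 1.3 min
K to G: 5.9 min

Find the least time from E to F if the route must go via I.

19.9 min

Best E to I: E–B–I costing 7.3
Shortest I→F: I–C–F = 12.6
Total via I: 7.3 + 12.6 = 19.9 min.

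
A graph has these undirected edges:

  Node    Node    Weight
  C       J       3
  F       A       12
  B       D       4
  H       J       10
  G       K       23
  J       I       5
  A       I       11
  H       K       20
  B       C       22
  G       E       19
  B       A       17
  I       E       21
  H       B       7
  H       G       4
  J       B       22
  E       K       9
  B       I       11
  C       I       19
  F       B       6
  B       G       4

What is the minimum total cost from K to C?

33

Running Dijkstra from K:
K: 0
E: 9  (via K)
H: 20  (via K)
G: 23  (via K)
B: 27  (via H)
I: 30  (via E)
J: 30  (via H)
D: 31  (via B)
C: 33  (via J)
Shortest route: K → H → J → C = 33.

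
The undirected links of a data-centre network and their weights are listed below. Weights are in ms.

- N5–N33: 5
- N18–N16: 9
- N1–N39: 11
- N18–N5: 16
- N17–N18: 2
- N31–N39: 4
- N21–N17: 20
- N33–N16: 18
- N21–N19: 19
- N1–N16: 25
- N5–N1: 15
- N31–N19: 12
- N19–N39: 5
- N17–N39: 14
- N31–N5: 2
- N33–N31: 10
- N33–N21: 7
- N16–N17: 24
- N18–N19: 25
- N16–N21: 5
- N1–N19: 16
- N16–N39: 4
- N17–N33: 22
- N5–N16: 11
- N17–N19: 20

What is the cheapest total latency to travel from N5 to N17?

Running Dijkstra from N5:
N5: 0
N31: 2  (via N5)
N33: 5  (via N5)
N39: 6  (via N31)
N16: 10  (via N39)
N19: 11  (via N39)
N21: 12  (via N33)
N1: 15  (via N5)
N18: 16  (via N5)
N17: 18  (via N18)
Shortest route: N5–N18–N17 = 18 ms.

18 ms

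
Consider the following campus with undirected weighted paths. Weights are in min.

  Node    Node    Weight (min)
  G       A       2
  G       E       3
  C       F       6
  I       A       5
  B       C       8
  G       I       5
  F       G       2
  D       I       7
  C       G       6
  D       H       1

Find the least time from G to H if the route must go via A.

15 min

Best G to A: G–A costing 2
Shortest A→H: A–I–D–H = 13
Total via A: 2 + 13 = 15 min.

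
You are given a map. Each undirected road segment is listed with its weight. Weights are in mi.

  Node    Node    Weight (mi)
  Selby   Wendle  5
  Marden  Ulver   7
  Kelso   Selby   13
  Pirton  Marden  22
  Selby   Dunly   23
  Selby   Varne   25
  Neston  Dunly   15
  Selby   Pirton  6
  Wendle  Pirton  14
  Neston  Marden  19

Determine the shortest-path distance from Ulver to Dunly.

41 mi

Compare a few routes:
Ulver - Marden - Pirton - Selby - Dunly: 7+22+6+23 = 58
Ulver - Marden - Neston - Dunly: 7+19+15 = 41
Ulver - Marden - Pirton - Wendle - Selby - Dunly: 7+22+14+5+23 = 71
Cheapest is Ulver - Marden - Neston - Dunly at 41 mi.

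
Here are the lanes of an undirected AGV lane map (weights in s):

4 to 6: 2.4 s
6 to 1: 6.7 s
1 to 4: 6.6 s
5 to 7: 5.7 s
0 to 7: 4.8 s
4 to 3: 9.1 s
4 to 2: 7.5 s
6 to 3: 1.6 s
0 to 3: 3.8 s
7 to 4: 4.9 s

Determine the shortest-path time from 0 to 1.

12.1 s

Enumerating some paths:
0 → 3 → 6 → 1: 3.8+1.6+6.7 = 12.1
0 → 3 → 6 → 4 → 1: 3.8+1.6+2.4+6.6 = 14.4
Cheapest is 0 → 3 → 6 → 1 at 12.1 s.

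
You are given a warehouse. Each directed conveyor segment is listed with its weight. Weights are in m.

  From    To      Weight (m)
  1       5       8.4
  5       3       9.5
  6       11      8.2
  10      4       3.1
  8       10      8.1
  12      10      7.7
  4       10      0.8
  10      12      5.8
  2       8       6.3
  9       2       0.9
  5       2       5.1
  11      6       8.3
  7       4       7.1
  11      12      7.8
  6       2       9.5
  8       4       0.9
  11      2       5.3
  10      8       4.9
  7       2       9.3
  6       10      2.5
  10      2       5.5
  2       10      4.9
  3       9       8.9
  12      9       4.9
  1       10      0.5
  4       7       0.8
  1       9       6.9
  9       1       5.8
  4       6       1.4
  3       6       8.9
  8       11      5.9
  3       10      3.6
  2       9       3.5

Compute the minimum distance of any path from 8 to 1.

16.5 m

Shortest distances from 8:
8: 0
4: 0.9  (via 8)
7: 1.7  (via 4)
10: 1.7  (via 4)
6: 2.3  (via 4)
11: 5.9  (via 8)
2: 7.2  (via 10)
12: 7.5  (via 10)
9: 10.7  (via 2)
1: 16.5  (via 9)
Shortest route: 8–4–10–2–9–1 = 16.5 m.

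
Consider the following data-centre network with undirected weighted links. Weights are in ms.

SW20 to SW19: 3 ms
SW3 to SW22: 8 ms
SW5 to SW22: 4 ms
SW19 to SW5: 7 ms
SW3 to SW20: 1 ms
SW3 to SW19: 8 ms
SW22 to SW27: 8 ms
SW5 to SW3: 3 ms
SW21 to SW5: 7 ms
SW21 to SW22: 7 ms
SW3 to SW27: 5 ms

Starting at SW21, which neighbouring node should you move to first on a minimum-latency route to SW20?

SW5

Candidate routes:
SW21 → SW22 → SW5 → SW3 → SW20: 7+4+3+1 = 15
SW21 → SW5 → SW3 → SW20: 7+3+1 = 11
Cheapest is SW21 → SW5 → SW3 → SW20 at 11 ms.
So from SW21 the first move is to SW5.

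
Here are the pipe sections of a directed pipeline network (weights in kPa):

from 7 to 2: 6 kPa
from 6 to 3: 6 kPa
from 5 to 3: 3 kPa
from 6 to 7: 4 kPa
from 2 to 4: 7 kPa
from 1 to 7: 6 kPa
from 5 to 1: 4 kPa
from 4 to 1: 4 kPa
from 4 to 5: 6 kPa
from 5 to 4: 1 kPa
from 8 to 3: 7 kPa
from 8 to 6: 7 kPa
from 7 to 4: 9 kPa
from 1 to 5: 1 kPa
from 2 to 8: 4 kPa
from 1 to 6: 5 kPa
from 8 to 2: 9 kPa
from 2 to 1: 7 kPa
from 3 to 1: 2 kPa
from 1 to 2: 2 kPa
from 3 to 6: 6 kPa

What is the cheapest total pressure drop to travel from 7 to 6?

Running Dijkstra from 7:
7: 0
2: 6  (via 7)
4: 9  (via 7)
8: 10  (via 2)
1: 13  (via 2)
5: 14  (via 1)
3: 17  (via 8)
6: 17  (via 8)
Shortest route: 7 → 2 → 8 → 6 = 17 kPa.

17 kPa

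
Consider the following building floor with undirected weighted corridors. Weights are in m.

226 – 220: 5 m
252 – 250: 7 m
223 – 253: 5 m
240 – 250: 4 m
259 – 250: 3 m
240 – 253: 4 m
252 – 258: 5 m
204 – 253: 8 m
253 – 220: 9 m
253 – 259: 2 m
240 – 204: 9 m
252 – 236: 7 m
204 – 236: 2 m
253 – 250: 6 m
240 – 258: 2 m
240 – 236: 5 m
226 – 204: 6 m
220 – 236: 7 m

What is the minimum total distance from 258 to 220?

Candidate routes:
258–240–253–220: 2+4+9 = 15
258–240–236–220: 2+5+7 = 14
258–252–236–220: 5+7+7 = 19
The minimum is 14 m via 258–240–236–220.

14 m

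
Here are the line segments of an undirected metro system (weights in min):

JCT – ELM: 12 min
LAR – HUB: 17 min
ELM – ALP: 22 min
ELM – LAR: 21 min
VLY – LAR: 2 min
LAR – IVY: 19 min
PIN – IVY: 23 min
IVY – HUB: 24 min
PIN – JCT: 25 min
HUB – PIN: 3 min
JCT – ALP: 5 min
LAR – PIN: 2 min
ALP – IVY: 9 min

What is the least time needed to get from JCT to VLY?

Compare a few routes:
JCT - ELM - LAR - VLY: 12+21+2 = 35
JCT - PIN - LAR - VLY: 25+2+2 = 29
JCT - ALP - IVY - LAR - VLY: 5+9+19+2 = 35
The minimum is 29 min via JCT - PIN - LAR - VLY.

29 min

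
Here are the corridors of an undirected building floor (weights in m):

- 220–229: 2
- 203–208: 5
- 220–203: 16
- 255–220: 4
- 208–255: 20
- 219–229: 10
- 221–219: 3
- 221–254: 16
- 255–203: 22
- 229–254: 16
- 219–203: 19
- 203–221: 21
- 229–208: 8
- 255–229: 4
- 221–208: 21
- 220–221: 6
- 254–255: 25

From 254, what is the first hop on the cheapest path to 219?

Candidate routes:
254 - 229 - 220 - 221 - 219: 16+2+6+3 = 27
254 - 221 - 219: 16+3 = 19
254 - 229 - 255 - 220 - 221 - 219: 16+4+4+6+3 = 33
254 - 229 - 219: 16+10 = 26
Cheapest is 254 - 221 - 219 at 19 m.
So from 254 the first move is to 221.

221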